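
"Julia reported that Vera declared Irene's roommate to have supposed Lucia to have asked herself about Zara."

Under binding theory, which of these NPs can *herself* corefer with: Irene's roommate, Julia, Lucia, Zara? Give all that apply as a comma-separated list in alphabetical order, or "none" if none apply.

Lucia

*herself* is a reflexive; Principle A requires it to be bound within its binding domain — the clause headed by 'asked'.
— Irene's roommate: subject of the clause headed by 'supposed'; c-commands the reflexive but lies outside its binding domain — cannot bind it (Principle A).
— Julia: subject of the matrix clause; c-commands the reflexive but lies outside its binding domain — cannot bind it (Principle A).
— Lucia: subject of the clause headed by 'asked'; c-commands the reflexive within its binding domain — allowed (Principle A).
— Zara: second object of the clause headed by 'asked'; does not c-command the reflexive — cannot bind it (Principle A).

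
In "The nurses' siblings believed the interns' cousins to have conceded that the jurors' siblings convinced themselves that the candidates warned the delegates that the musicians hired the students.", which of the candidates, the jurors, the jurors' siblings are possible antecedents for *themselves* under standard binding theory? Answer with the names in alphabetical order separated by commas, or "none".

the jurors' siblings

*themselves* is a reflexive; Principle A requires it to be bound within its binding domain — the clause headed by 'convinced'.
— the candidates: subject of the clause headed by 'warned'; does not c-command the reflexive — cannot bind it (Principle A).
— the jurors: possessor inside the subject DP of the clause headed by 'convinced'; does not c-command the reflexive — cannot bind it (Principle A).
— the jurors' siblings: subject of the clause headed by 'convinced'; c-commands the reflexive within its binding domain — allowed (Principle A).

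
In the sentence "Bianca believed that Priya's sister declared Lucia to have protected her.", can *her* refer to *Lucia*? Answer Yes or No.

*her* is a pronoun; Principle B requires it to be free in its binding domain — the clause headed by 'protected'.
— Lucia: subject of the clause headed by 'protected'; c-commands the pronoun within its binding domain — blocked (Principle B).

No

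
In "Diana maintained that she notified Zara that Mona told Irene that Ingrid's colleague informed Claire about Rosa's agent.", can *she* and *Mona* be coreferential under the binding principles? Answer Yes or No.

*Mona* is an R-expression; Principle C requires it to be free (not bound by any c-commanding expression).
— she: subject of the clause headed by 'notified'; the pronoun c-commands the R-expression — coreference blocked (Principle C).

No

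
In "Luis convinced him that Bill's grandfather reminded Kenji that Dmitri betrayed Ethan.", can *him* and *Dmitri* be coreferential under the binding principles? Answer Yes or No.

No

*Dmitri* is an R-expression; Principle C requires it to be free (not bound by any c-commanding expression).
— him: object of the matrix clause; the pronoun c-commands the R-expression — coreference blocked (Principle C).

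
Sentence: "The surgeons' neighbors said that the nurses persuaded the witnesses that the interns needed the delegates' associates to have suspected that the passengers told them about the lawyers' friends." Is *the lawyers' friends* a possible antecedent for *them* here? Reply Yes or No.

*them* is a pronoun; Principle B requires it to be free in its binding domain — the clause headed by 'told'.
— the lawyers' friends: second object of the clause headed by 'told'; is c-commanded by the pronoun; coreference would bind this R-expression — blocked (Principle C).

No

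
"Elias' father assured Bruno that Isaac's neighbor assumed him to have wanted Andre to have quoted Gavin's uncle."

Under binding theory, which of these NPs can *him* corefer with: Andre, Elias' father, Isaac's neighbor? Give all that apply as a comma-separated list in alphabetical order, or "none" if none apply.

Elias' father

*him* is a pronoun; Principle B requires it to be free in its binding domain — the clause headed by 'assumed'.
— Andre: subject of the clause headed by 'quoted'; is c-commanded by the pronoun; coreference would bind this R-expression — blocked (Principle C).
— Elias' father: subject of the matrix clause; c-commands the pronoun but lies outside its binding domain — allowed.
— Isaac's neighbor: subject of the clause headed by 'assumed'; c-commands the pronoun within its binding domain — blocked (Principle B).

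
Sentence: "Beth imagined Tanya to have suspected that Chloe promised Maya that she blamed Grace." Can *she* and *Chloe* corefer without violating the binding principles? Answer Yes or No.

Yes

*Chloe* is an R-expression; Principle C requires it to be free (not bound by any c-commanding expression).
— she: subject of the clause headed by 'blamed'; the pronoun does not c-command the R-expression — coreference allowed.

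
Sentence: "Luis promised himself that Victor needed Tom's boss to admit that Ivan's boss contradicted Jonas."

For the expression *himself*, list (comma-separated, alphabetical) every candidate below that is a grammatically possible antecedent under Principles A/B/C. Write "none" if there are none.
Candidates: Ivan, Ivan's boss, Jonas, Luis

Luis

*himself* is a reflexive; Principle A requires it to be bound within its binding domain — the matrix clause.
— Ivan: possessor inside the subject DP of the clause headed by 'contradicted'; does not c-command the reflexive — cannot bind it (Principle A).
— Ivan's boss: subject of the clause headed by 'contradicted'; does not c-command the reflexive — cannot bind it (Principle A).
— Jonas: object of the clause headed by 'contradicted'; does not c-command the reflexive — cannot bind it (Principle A).
— Luis: subject of the matrix clause; c-commands the reflexive within its binding domain — allowed (Principle A).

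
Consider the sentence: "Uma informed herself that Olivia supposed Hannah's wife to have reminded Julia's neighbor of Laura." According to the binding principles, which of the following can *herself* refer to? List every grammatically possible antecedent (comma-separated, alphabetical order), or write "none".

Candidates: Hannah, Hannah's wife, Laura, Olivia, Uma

*herself* is a reflexive; Principle A requires it to be bound within its binding domain — the matrix clause.
— Hannah: possessor inside the subject DP of the clause headed by 'reminded'; does not c-command the reflexive — cannot bind it (Principle A).
— Hannah's wife: subject of the clause headed by 'reminded'; does not c-command the reflexive — cannot bind it (Principle A).
— Laura: second object of the clause headed by 'reminded'; does not c-command the reflexive — cannot bind it (Principle A).
— Olivia: subject of the clause headed by 'supposed'; does not c-command the reflexive — cannot bind it (Principle A).
— Uma: subject of the matrix clause; c-commands the reflexive within its binding domain — allowed (Principle A).

Uma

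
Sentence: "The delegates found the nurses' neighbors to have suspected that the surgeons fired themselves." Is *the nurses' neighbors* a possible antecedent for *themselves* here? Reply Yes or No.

No

*themselves* is a reflexive; Principle A requires it to be bound within its binding domain — the clause headed by 'fired'.
— the nurses' neighbors: subject of the clause headed by 'suspected'; c-commands the reflexive but lies outside its binding domain — cannot bind it (Principle A).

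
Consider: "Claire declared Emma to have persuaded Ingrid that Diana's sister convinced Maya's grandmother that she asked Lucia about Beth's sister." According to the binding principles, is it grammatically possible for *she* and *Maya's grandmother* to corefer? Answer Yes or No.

*she* is a pronoun; Principle B requires it to be free in its binding domain — the clause headed by 'asked'.
— Maya's grandmother: object of the clause headed by 'convinced'; c-commands the pronoun but lies outside its binding domain — allowed.

Yes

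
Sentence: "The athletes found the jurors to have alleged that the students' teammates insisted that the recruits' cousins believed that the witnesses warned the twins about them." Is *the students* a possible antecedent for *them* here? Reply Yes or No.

*them* is a pronoun; Principle B requires it to be free in its binding domain — the clause headed by 'warned'.
— the students: possessor inside the subject DP of the clause headed by 'insisted'; does not c-command the pronoun — Principle B does not apply; allowed.

Yes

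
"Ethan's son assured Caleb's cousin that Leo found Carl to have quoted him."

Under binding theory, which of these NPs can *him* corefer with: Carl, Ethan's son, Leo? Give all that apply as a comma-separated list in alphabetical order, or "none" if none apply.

Ethan's son, Leo

*him* is a pronoun; Principle B requires it to be free in its binding domain — the clause headed by 'quoted'.
— Carl: subject of the clause headed by 'quoted'; c-commands the pronoun within its binding domain — blocked (Principle B).
— Ethan's son: subject of the matrix clause; c-commands the pronoun but lies outside its binding domain — allowed.
— Leo: subject of the clause headed by 'found'; c-commands the pronoun but lies outside its binding domain — allowed.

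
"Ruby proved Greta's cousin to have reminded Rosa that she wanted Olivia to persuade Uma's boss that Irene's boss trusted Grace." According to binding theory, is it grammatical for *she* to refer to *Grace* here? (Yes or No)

*Grace* is an R-expression; Principle C requires it to be free (not bound by any c-commanding expression).
— she: subject of the clause headed by 'wanted'; the pronoun c-commands the R-expression — coreference blocked (Principle C).

No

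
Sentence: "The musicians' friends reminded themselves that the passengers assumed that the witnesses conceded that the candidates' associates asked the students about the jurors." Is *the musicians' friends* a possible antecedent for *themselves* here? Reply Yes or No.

*themselves* is a reflexive; Principle A requires it to be bound within its binding domain — the matrix clause.
— the musicians' friends: subject of the matrix clause; c-commands the reflexive within its binding domain — allowed (Principle A).

Yes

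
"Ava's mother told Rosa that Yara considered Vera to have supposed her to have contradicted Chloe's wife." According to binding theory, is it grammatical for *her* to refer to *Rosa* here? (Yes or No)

*Rosa* is an R-expression; Principle C requires it to be free (not bound by any c-commanding expression).
— her: subject of the clause headed by 'contradicted'; the pronoun does not c-command the R-expression — coreference allowed.

Yes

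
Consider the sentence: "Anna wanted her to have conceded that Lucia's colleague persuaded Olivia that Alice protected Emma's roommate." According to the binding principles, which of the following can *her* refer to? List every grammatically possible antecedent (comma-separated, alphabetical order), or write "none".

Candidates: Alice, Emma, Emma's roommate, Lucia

*her* is a pronoun; Principle B requires it to be free in its binding domain — the matrix clause.
— Alice: subject of the clause headed by 'protected'; is c-commanded by the pronoun; coreference would bind this R-expression — blocked (Principle C).
— Emma: possessor inside the object DP of the clause headed by 'protected'; is c-commanded by the pronoun; coreference would bind this R-expression — blocked (Principle C).
— Emma's roommate: object of the clause headed by 'protected'; is c-commanded by the pronoun; coreference would bind this R-expression — blocked (Principle C).
— Lucia: possessor inside the subject DP of the clause headed by 'persuaded'; is c-commanded by the pronoun; coreference would bind this R-expression — blocked (Principle C).

none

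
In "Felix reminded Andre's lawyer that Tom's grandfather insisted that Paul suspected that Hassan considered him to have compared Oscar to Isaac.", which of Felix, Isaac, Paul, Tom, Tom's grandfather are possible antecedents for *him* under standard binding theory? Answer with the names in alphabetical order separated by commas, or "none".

*him* is a pronoun; Principle B requires it to be free in its binding domain — the clause headed by 'considered'.
— Felix: subject of the matrix clause; c-commands the pronoun but lies outside its binding domain — allowed.
— Isaac: second object of the clause headed by 'compared'; is c-commanded by the pronoun; coreference would bind this R-expression — blocked (Principle C).
— Paul: subject of the clause headed by 'suspected'; c-commands the pronoun but lies outside its binding domain — allowed.
— Tom: possessor inside the subject DP of the clause headed by 'insisted'; does not c-command the pronoun — Principle B does not apply; allowed.
— Tom's grandfather: subject of the clause headed by 'insisted'; c-commands the pronoun but lies outside its binding domain — allowed.

Felix, Paul, Tom, Tom's grandfather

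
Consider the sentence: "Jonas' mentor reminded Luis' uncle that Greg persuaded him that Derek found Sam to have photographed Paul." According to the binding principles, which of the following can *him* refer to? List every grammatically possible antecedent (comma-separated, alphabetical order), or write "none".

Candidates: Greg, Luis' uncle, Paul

*him* is a pronoun; Principle B requires it to be free in its binding domain — the clause headed by 'persuaded'.
— Greg: subject of the clause headed by 'persuaded'; c-commands the pronoun within its binding domain — blocked (Principle B).
— Luis' uncle: object of the matrix clause; c-commands the pronoun but lies outside its binding domain — allowed.
— Paul: object of the clause headed by 'photographed'; is c-commanded by the pronoun; coreference would bind this R-expression — blocked (Principle C).

Luis' uncle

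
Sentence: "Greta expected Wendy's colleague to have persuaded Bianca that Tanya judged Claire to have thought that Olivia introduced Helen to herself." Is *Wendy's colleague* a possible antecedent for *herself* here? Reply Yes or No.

*herself* is a reflexive; Principle A requires it to be bound within its binding domain — the clause headed by 'introduced'.
— Wendy's colleague: subject of the clause headed by 'persuaded'; c-commands the reflexive but lies outside its binding domain — cannot bind it (Principle A).

No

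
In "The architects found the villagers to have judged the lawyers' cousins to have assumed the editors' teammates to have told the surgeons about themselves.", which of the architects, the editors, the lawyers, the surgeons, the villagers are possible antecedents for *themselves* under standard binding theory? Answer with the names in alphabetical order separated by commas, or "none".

the surgeons

*themselves* is a reflexive; Principle A requires it to be bound within its binding domain — the clause headed by 'told'.
— the architects: subject of the matrix clause; c-commands the reflexive but lies outside its binding domain — cannot bind it (Principle A).
— the editors: possessor inside the subject DP of the clause headed by 'told'; does not c-command the reflexive — cannot bind it (Principle A).
— the lawyers: possessor inside the subject DP of the clause headed by 'assumed'; does not c-command the reflexive — cannot bind it (Principle A).
— the surgeons: object of the clause headed by 'told'; c-commands the reflexive within its binding domain — allowed (Principle A).
— the villagers: subject of the clause headed by 'judged'; c-commands the reflexive but lies outside its binding domain — cannot bind it (Principle A).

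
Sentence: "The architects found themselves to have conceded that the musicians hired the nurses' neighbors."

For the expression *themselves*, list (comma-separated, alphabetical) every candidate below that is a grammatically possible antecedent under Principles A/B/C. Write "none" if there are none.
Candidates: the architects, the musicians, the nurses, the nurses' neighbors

*themselves* is a reflexive; Principle A requires it to be bound within its binding domain — the matrix clause.
— the architects: subject of the matrix clause; c-commands the reflexive within its binding domain — allowed (Principle A).
— the musicians: subject of the clause headed by 'hired'; does not c-command the reflexive — cannot bind it (Principle A).
— the nurses: possessor inside the object DP of the clause headed by 'hired'; does not c-command the reflexive — cannot bind it (Principle A).
— the nurses' neighbors: object of the clause headed by 'hired'; does not c-command the reflexive — cannot bind it (Principle A).

the architects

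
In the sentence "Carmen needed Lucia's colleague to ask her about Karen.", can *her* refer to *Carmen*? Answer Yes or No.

Yes

*her* is a pronoun; Principle B requires it to be free in its binding domain — the clause headed by 'ask'.
— Carmen: subject of the matrix clause; c-commands the pronoun but lies outside its binding domain — allowed.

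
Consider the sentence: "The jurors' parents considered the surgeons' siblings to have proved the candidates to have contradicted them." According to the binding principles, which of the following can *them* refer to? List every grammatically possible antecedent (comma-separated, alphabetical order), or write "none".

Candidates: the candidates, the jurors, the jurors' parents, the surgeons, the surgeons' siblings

the jurors, the jurors' parents, the surgeons, the surgeons' siblings

*them* is a pronoun; Principle B requires it to be free in its binding domain — the clause headed by 'contradicted'.
— the candidates: subject of the clause headed by 'contradicted'; c-commands the pronoun within its binding domain — blocked (Principle B).
— the jurors: possessor inside the subject DP of the matrix clause; does not c-command the pronoun — Principle B does not apply; allowed.
— the jurors' parents: subject of the matrix clause; c-commands the pronoun but lies outside its binding domain — allowed.
— the surgeons: possessor inside the subject DP of the clause headed by 'proved'; does not c-command the pronoun — Principle B does not apply; allowed.
— the surgeons' siblings: subject of the clause headed by 'proved'; c-commands the pronoun but lies outside its binding domain — allowed.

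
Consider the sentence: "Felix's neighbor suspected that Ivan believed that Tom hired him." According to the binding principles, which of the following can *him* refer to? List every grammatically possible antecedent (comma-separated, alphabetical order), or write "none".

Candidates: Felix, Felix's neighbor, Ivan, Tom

Felix, Felix's neighbor, Ivan

*him* is a pronoun; Principle B requires it to be free in its binding domain — the clause headed by 'hired'.
— Felix: possessor inside the subject DP of the matrix clause; does not c-command the pronoun — Principle B does not apply; allowed.
— Felix's neighbor: subject of the matrix clause; c-commands the pronoun but lies outside its binding domain — allowed.
— Ivan: subject of the clause headed by 'believed'; c-commands the pronoun but lies outside its binding domain — allowed.
— Tom: subject of the clause headed by 'hired'; c-commands the pronoun within its binding domain — blocked (Principle B).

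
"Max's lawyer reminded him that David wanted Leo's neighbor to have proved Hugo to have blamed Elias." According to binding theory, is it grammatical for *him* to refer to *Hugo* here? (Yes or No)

*Hugo* is an R-expression; Principle C requires it to be free (not bound by any c-commanding expression).
— him: object of the matrix clause; the pronoun c-commands the R-expression — coreference blocked (Principle C).

No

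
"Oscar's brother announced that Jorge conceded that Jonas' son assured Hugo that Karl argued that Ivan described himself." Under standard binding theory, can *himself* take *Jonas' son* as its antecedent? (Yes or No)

*himself* is a reflexive; Principle A requires it to be bound within its binding domain — the clause headed by 'described'.
— Jonas' son: subject of the clause headed by 'assured'; c-commands the reflexive but lies outside its binding domain — cannot bind it (Principle A).

No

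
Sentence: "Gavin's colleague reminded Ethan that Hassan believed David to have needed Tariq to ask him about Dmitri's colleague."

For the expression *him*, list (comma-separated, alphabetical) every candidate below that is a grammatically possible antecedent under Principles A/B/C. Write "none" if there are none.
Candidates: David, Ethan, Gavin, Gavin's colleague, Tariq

*him* is a pronoun; Principle B requires it to be free in its binding domain — the clause headed by 'ask'.
— David: subject of the clause headed by 'needed'; c-commands the pronoun but lies outside its binding domain — allowed.
— Ethan: object of the matrix clause; c-commands the pronoun but lies outside its binding domain — allowed.
— Gavin: possessor inside the subject DP of the matrix clause; does not c-command the pronoun — Principle B does not apply; allowed.
— Gavin's colleague: subject of the matrix clause; c-commands the pronoun but lies outside its binding domain — allowed.
— Tariq: subject of the clause headed by 'ask'; c-commands the pronoun within its binding domain — blocked (Principle B).

David, Ethan, Gavin, Gavin's colleague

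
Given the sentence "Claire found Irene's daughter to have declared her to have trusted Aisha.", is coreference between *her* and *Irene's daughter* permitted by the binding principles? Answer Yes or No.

No

*her* is a pronoun; Principle B requires it to be free in its binding domain — the clause headed by 'declared'.
— Irene's daughter: subject of the clause headed by 'declared'; c-commands the pronoun within its binding domain — blocked (Principle B).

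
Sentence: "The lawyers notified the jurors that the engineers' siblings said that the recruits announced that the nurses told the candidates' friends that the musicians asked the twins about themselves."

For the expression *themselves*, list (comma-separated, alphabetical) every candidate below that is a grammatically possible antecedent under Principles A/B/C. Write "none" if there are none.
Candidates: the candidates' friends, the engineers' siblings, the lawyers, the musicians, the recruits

*themselves* is a reflexive; Principle A requires it to be bound within its binding domain — the clause headed by 'asked'.
— the candidates' friends: object of the clause headed by 'told'; c-commands the reflexive but lies outside its binding domain — cannot bind it (Principle A).
— the engineers' siblings: subject of the clause headed by 'said'; c-commands the reflexive but lies outside its binding domain — cannot bind it (Principle A).
— the lawyers: subject of the matrix clause; c-commands the reflexive but lies outside its binding domain — cannot bind it (Principle A).
— the musicians: subject of the clause headed by 'asked'; c-commands the reflexive within its binding domain — allowed (Principle A).
— the recruits: subject of the clause headed by 'announced'; c-commands the reflexive but lies outside its binding domain — cannot bind it (Principle A).

the musicians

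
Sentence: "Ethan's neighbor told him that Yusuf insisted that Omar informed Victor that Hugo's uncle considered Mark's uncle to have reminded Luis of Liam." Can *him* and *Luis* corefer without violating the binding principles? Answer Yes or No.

No

*Luis* is an R-expression; Principle C requires it to be free (not bound by any c-commanding expression).
— him: object of the matrix clause; the pronoun c-commands the R-expression — coreference blocked (Principle C).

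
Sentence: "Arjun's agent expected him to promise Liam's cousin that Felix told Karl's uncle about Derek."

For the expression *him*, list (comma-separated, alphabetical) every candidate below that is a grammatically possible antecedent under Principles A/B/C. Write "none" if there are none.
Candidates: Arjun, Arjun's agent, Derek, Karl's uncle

Arjun

*him* is a pronoun; Principle B requires it to be free in its binding domain — the matrix clause.
— Arjun: possessor inside the subject DP of the matrix clause; does not c-command the pronoun — Principle B does not apply; allowed.
— Arjun's agent: subject of the matrix clause; c-commands the pronoun within its binding domain — blocked (Principle B).
— Derek: second object of the clause headed by 'told'; is c-commanded by the pronoun; coreference would bind this R-expression — blocked (Principle C).
— Karl's uncle: object of the clause headed by 'told'; is c-commanded by the pronoun; coreference would bind this R-expression — blocked (Principle C).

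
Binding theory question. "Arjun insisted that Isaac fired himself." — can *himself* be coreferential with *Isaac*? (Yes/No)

Yes

*himself* is a reflexive; Principle A requires it to be bound within its binding domain — the clause headed by 'fired'.
— Isaac: subject of the clause headed by 'fired'; c-commands the reflexive within its binding domain — allowed (Principle A).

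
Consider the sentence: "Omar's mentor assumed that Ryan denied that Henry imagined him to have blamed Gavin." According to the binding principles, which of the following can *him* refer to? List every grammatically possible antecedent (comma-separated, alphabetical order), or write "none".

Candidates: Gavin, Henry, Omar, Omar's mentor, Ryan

*him* is a pronoun; Principle B requires it to be free in its binding domain — the clause headed by 'imagined'.
— Gavin: object of the clause headed by 'blamed'; is c-commanded by the pronoun; coreference would bind this R-expression — blocked (Principle C).
— Henry: subject of the clause headed by 'imagined'; c-commands the pronoun within its binding domain — blocked (Principle B).
— Omar: possessor inside the subject DP of the matrix clause; does not c-command the pronoun — Principle B does not apply; allowed.
— Omar's mentor: subject of the matrix clause; c-commands the pronoun but lies outside its binding domain — allowed.
— Ryan: subject of the clause headed by 'denied'; c-commands the pronoun but lies outside its binding domain — allowed.

Omar, Omar's mentor, Ryan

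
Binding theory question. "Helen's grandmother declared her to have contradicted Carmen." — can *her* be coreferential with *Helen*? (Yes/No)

*her* is a pronoun; Principle B requires it to be free in its binding domain — the matrix clause.
— Helen: possessor inside the subject DP of the matrix clause; does not c-command the pronoun — Principle B does not apply; allowed.

Yes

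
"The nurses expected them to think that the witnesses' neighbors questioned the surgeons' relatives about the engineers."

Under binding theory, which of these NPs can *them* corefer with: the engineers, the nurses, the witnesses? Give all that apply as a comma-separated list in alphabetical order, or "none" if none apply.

none

*them* is a pronoun; Principle B requires it to be free in its binding domain — the matrix clause.
— the engineers: second object of the clause headed by 'questioned'; is c-commanded by the pronoun; coreference would bind this R-expression — blocked (Principle C).
— the nurses: subject of the matrix clause; c-commands the pronoun within its binding domain — blocked (Principle B).
— the witnesses: possessor inside the subject DP of the clause headed by 'questioned'; is c-commanded by the pronoun; coreference would bind this R-expression — blocked (Principle C).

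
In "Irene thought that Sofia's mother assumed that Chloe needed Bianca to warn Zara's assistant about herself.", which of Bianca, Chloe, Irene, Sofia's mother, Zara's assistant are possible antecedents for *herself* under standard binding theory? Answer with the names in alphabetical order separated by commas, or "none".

*herself* is a reflexive; Principle A requires it to be bound within its binding domain — the clause headed by 'warn'.
— Bianca: subject of the clause headed by 'warn'; c-commands the reflexive within its binding domain — allowed (Principle A).
— Chloe: subject of the clause headed by 'needed'; c-commands the reflexive but lies outside its binding domain — cannot bind it (Principle A).
— Irene: subject of the matrix clause; c-commands the reflexive but lies outside its binding domain — cannot bind it (Principle A).
— Sofia's mother: subject of the clause headed by 'assumed'; c-commands the reflexive but lies outside its binding domain — cannot bind it (Principle A).
— Zara's assistant: object of the clause headed by 'warn'; c-commands the reflexive within its binding domain — allowed (Principle A).

Bianca, Zara's assistant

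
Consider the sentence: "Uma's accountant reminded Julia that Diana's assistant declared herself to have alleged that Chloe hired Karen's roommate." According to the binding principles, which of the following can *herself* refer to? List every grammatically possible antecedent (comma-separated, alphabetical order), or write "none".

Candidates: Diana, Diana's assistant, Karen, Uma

*herself* is a reflexive; Principle A requires it to be bound within its binding domain — the clause headed by 'declared'.
— Diana: possessor inside the subject DP of the clause headed by 'declared'; does not c-command the reflexive — cannot bind it (Principle A).
— Diana's assistant: subject of the clause headed by 'declared'; c-commands the reflexive within its binding domain — allowed (Principle A).
— Karen: possessor inside the object DP of the clause headed by 'hired'; does not c-command the reflexive — cannot bind it (Principle A).
— Uma: possessor inside the subject DP of the matrix clause; does not c-command the reflexive — cannot bind it (Principle A).

Diana's assistant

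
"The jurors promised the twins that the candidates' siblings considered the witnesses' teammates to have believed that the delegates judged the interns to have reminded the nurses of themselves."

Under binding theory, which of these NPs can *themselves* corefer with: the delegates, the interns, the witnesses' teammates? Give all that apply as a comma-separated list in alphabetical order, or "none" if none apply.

the interns

*themselves* is a reflexive; Principle A requires it to be bound within its binding domain — the clause headed by 'reminded'.
— the delegates: subject of the clause headed by 'judged'; c-commands the reflexive but lies outside its binding domain — cannot bind it (Principle A).
— the interns: subject of the clause headed by 'reminded'; c-commands the reflexive within its binding domain — allowed (Principle A).
— the witnesses' teammates: subject of the clause headed by 'believed'; c-commands the reflexive but lies outside its binding domain — cannot bind it (Principle A).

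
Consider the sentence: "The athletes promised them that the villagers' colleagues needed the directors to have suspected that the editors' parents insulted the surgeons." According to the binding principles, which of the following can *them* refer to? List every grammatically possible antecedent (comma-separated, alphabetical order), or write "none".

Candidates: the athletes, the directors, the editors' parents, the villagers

*them* is a pronoun; Principle B requires it to be free in its binding domain — the matrix clause.
— the athletes: subject of the matrix clause; c-commands the pronoun within its binding domain — blocked (Principle B).
— the directors: subject of the clause headed by 'suspected'; is c-commanded by the pronoun; coreference would bind this R-expression — blocked (Principle C).
— the editors' parents: subject of the clause headed by 'insulted'; is c-commanded by the pronoun; coreference would bind this R-expression — blocked (Principle C).
— the villagers: possessor inside the subject DP of the clause headed by 'needed'; is c-commanded by the pronoun; coreference would bind this R-expression — blocked (Principle C).

none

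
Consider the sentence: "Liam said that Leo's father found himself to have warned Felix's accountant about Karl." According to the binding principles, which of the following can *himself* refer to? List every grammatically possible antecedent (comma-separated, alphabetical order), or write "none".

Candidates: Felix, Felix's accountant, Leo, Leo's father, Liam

Leo's father

*himself* is a reflexive; Principle A requires it to be bound within its binding domain — the clause headed by 'found'.
— Felix: possessor inside the object DP of the clause headed by 'warned'; does not c-command the reflexive — cannot bind it (Principle A).
— Felix's accountant: object of the clause headed by 'warned'; does not c-command the reflexive — cannot bind it (Principle A).
— Leo: possessor inside the subject DP of the clause headed by 'found'; does not c-command the reflexive — cannot bind it (Principle A).
— Leo's father: subject of the clause headed by 'found'; c-commands the reflexive within its binding domain — allowed (Principle A).
— Liam: subject of the matrix clause; c-commands the reflexive but lies outside its binding domain — cannot bind it (Principle A).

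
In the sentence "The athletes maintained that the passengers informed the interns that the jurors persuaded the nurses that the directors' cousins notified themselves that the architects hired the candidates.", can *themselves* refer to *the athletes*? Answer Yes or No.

No

*themselves* is a reflexive; Principle A requires it to be bound within its binding domain — the clause headed by 'notified'.
— the athletes: subject of the matrix clause; c-commands the reflexive but lies outside its binding domain — cannot bind it (Principle A).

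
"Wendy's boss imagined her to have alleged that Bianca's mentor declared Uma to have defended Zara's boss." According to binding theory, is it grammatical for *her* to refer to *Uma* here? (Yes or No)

No

*Uma* is an R-expression; Principle C requires it to be free (not bound by any c-commanding expression).
— her: subject of the clause headed by 'alleged'; the pronoun c-commands the R-expression — coreference blocked (Principle C).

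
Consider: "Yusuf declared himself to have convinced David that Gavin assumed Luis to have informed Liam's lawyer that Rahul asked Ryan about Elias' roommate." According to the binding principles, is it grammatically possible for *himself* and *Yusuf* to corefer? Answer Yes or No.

Yes

*himself* is a reflexive; Principle A requires it to be bound within its binding domain — the matrix clause.
— Yusuf: subject of the matrix clause; c-commands the reflexive within its binding domain — allowed (Principle A).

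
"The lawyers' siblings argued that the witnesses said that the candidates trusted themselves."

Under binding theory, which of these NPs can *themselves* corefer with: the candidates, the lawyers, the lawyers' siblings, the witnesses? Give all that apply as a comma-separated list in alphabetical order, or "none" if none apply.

*themselves* is a reflexive; Principle A requires it to be bound within its binding domain — the clause headed by 'trusted'.
— the candidates: subject of the clause headed by 'trusted'; c-commands the reflexive within its binding domain — allowed (Principle A).
— the lawyers: possessor inside the subject DP of the matrix clause; does not c-command the reflexive — cannot bind it (Principle A).
— the lawyers' siblings: subject of the matrix clause; c-commands the reflexive but lies outside its binding domain — cannot bind it (Principle A).
— the witnesses: subject of the clause headed by 'said'; c-commands the reflexive but lies outside its binding domain — cannot bind it (Principle A).

the candidates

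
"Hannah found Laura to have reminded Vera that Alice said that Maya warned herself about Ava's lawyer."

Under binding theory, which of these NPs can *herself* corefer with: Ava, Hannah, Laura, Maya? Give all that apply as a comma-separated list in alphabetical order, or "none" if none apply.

*herself* is a reflexive; Principle A requires it to be bound within its binding domain — the clause headed by 'warned'.
— Ava: possessor inside the second object DP of the clause headed by 'warned'; does not c-command the reflexive — cannot bind it (Principle A).
— Hannah: subject of the matrix clause; c-commands the reflexive but lies outside its binding domain — cannot bind it (Principle A).
— Laura: subject of the clause headed by 'reminded'; c-commands the reflexive but lies outside its binding domain — cannot bind it (Principle A).
— Maya: subject of the clause headed by 'warned'; c-commands the reflexive within its binding domain — allowed (Principle A).

Maya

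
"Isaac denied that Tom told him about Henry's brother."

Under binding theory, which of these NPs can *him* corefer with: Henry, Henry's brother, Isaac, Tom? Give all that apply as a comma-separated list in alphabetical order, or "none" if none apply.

Isaac

*him* is a pronoun; Principle B requires it to be free in its binding domain — the clause headed by 'told'.
— Henry: possessor inside the second object DP of the clause headed by 'told'; is c-commanded by the pronoun; coreference would bind this R-expression — blocked (Principle C).
— Henry's brother: second object of the clause headed by 'told'; is c-commanded by the pronoun; coreference would bind this R-expression — blocked (Principle C).
— Isaac: subject of the matrix clause; c-commands the pronoun but lies outside its binding domain — allowed.
— Tom: subject of the clause headed by 'told'; c-commands the pronoun within its binding domain — blocked (Principle B).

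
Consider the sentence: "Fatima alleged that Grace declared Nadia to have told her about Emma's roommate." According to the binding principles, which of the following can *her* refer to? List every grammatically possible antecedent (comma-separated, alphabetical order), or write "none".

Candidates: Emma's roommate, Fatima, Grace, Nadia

*her* is a pronoun; Principle B requires it to be free in its binding domain — the clause headed by 'told'.
— Emma's roommate: second object of the clause headed by 'told'; is c-commanded by the pronoun; coreference would bind this R-expression — blocked (Principle C).
— Fatima: subject of the matrix clause; c-commands the pronoun but lies outside its binding domain — allowed.
— Grace: subject of the clause headed by 'declared'; c-commands the pronoun but lies outside its binding domain — allowed.
— Nadia: subject of the clause headed by 'told'; c-commands the pronoun within its binding domain — blocked (Principle B).

Fatima, Grace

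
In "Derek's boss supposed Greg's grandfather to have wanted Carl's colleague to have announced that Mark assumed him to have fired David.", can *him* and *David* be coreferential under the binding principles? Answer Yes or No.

*David* is an R-expression; Principle C requires it to be free (not bound by any c-commanding expression).
— him: subject of the clause headed by 'fired'; the pronoun c-commands the R-expression — coreference blocked (Principle C).

No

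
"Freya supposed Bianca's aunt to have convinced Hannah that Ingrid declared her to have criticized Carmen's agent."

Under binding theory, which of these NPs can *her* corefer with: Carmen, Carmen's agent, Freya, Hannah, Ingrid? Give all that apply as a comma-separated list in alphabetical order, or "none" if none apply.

Freya, Hannah

*her* is a pronoun; Principle B requires it to be free in its binding domain — the clause headed by 'declared'.
— Carmen: possessor inside the object DP of the clause headed by 'criticized'; is c-commanded by the pronoun; coreference would bind this R-expression — blocked (Principle C).
— Carmen's agent: object of the clause headed by 'criticized'; is c-commanded by the pronoun; coreference would bind this R-expression — blocked (Principle C).
— Freya: subject of the matrix clause; c-commands the pronoun but lies outside its binding domain — allowed.
— Hannah: object of the clause headed by 'convinced'; c-commands the pronoun but lies outside its binding domain — allowed.
— Ingrid: subject of the clause headed by 'declared'; c-commands the pronoun within its binding domain — blocked (Principle B).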